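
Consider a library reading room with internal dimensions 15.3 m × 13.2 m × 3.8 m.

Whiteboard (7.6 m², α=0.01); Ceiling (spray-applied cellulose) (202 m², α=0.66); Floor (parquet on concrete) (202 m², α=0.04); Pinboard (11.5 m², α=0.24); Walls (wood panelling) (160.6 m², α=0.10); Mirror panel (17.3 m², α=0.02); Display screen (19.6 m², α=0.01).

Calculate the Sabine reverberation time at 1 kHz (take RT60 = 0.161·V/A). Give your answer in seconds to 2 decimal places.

Total absorption A = 7.6·0.01 + 202·0.66 + 202·0.04 + 11.5·0.24 + 160.6·0.10 + 17.3·0.02 + 19.6·0.01
  = 0.076 + 133.320 + 8.080 + 2.760 + 16.060 + 0.346 + 0.196 = 160.838 m² sabins.
Volume V = 15.3 × 13.2 × 3.8 = 767.448 m³.
T = 0.161 V/A = 0.161·767.448/160.838 = 0.77 s.

0.77 seconds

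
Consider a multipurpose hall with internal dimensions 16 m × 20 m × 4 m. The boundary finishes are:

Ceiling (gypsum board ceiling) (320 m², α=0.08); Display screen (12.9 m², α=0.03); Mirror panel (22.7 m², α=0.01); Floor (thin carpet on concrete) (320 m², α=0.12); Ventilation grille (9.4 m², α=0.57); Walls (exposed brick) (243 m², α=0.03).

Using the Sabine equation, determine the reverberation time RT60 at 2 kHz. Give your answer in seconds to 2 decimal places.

2.67 s

Equivalent absorption area: A = 320×0.08 + 12.9×0.03 + 22.7×0.01 + 320×0.12 + 9.4×0.57 + 243×0.03 = 77.262 m².
V = 16·20·4 = 1280 m³.
RT60 = 0.161 · V / A = 0.161 × 1280 / 77.262 = 2.67 s.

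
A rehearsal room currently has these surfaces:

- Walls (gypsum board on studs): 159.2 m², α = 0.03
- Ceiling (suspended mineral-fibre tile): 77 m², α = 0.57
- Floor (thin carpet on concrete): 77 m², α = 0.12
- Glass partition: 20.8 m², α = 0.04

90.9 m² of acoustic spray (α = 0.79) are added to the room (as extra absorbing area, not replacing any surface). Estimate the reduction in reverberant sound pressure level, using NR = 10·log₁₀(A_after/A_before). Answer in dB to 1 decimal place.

3.5 dB

Summing Sᵢαᵢ: 4.776 + 43.890 + 9.240 + 0.832 → A_before = 58.738 sabins.
Treatment contributes 90.9·0.79 = 71.811 sabins.
A_after = 58.738 + 71.811 = 130.549 sabins.
Reduction = 10 log₁₀(A_after/A_before) = 10 log₁₀(2.2226) = 3.5 dB.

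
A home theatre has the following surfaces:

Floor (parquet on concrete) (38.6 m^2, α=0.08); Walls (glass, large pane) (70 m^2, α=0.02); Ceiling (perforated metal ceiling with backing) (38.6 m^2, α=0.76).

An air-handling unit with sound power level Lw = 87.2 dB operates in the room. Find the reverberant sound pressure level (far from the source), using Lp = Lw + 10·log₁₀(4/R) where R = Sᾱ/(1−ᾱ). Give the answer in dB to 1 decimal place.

A = 33.824 sabins; S = 147.2 m^2.
ᾱ = 0.2298, so room constant R = A/(1−ᾱ) = 43.916 m^2.
Lp = Lw + 10 log₁₀(4/R) = 87.2 -10.41 = 76.8 dB.

76.8 dB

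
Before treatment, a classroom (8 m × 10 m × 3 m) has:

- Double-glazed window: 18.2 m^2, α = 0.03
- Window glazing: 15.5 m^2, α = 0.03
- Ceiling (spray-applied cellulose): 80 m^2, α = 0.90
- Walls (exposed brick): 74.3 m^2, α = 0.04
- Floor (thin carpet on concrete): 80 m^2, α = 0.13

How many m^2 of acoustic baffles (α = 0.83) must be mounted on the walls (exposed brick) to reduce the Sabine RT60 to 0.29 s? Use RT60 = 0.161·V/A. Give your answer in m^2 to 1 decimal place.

59.3

A₁ = Σ Sᵢαᵢ = 18.2*0.03 + 15.5*0.03 + 80*0.90 + 74.3*0.04 + 80*0.13 = 86.383 sabins.
Required A₂ = 0.161·240/0.29 = 133.241 sabins.
Absorption to add: 133.241 − 86.383 = 46.858 sabins.
Net gain per m^2: Δα = 0.83 − 0.04 = 0.79.
Panel area = 46.858 / 0.79 = 59.3 m^2.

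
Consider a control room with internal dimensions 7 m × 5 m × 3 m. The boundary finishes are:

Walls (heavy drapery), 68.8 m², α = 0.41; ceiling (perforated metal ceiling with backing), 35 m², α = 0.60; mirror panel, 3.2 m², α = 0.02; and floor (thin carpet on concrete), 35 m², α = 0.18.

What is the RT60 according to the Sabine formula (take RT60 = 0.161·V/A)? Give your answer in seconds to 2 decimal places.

0.30 s

Summing Sᵢαᵢ: 28.208 + 21.000 + 0.064 + 6.300 → A = 55.572 sabins.
V = 7·5·3 = 105 m³.
T = 0.161 V/A = 0.161·105/55.572 = 0.30 s.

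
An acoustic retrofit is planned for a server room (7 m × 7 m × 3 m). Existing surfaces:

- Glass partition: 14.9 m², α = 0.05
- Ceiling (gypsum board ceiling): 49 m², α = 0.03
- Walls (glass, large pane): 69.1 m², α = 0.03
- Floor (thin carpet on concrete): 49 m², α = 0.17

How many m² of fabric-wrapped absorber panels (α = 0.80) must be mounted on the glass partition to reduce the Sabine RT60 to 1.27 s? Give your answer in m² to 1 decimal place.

Total absorption A₁ = 14.9·0.05 + 49·0.03 + 69.1·0.03 + 49·0.17
  = 0.745 + 1.470 + 2.073 + 8.330 = 12.618 m² sabins.
Required A₂ = 0.161·147/1.27 = 18.635 sabins.
Absorption to add: 18.635 − 12.618 = 6.017 sabins.
Each m² of panel replacing the glass partition adds (0.80 − 0.05) = 0.75 sabins.
Panel area = 6.017 / 0.75 = 8.0 m².

8.0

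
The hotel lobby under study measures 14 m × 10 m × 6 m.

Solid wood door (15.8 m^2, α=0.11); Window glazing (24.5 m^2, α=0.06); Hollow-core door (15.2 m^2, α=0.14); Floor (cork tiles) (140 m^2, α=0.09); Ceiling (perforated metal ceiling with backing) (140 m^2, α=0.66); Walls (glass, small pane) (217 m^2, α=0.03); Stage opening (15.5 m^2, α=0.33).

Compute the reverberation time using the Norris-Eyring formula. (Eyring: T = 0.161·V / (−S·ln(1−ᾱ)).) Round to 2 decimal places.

0.99 sec

S = Σ Sᵢ = 568.0 m^2.
Σ(Sᵢαᵢ) = 15.8·0.11 + 24.5·0.06 + 15.2·0.14 + 140·0.09 + 140·0.66 + 217·0.03 + 15.5·0.33 = 121.961.
Mean coefficient ᾱ = A/S = 0.2147.
−S·ln(1−ᾱ) = −568.0 × ln(1 − 0.2147) = 137.280.
V = 14 × 10 × 6 = 840 m³.
RT60 = 0.161 × 840 / 137.280 = 0.99 s.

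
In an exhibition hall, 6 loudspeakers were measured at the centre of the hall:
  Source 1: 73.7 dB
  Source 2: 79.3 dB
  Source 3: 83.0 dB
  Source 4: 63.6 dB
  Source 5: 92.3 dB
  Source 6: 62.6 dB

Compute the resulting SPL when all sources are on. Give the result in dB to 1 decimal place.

Sum in the linear (power) domain: Σ 10^(Lᵢ/10) = 10^(73.7/10) + 10^(79.3/10) + 10^(83.0/10) + 10^(63.6/10) + 10^(92.3/10) + 10^(62.6/10) = 2.01e+09.
Combined level = 10 log₁₀(2.01e+09) = 93.0 dB.

93.0 dB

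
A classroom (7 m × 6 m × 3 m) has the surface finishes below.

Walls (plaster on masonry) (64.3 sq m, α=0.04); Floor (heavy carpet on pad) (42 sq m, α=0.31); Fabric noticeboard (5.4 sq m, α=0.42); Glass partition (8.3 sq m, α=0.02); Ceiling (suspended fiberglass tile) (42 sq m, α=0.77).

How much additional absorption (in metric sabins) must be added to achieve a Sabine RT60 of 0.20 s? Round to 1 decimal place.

51.1 sabins

Summing Sᵢαᵢ: 2.572 + 13.020 + 2.268 + 0.166 + 32.340 → A₁ = 50.366 sabins.
V = 126 m³. Required absorption A₂ = 0.161 × 126 / 0.20 = 101.430 sabins.
ΔA = A₂ − A₁ = 101.430 − 50.366 = 51.1 sabins.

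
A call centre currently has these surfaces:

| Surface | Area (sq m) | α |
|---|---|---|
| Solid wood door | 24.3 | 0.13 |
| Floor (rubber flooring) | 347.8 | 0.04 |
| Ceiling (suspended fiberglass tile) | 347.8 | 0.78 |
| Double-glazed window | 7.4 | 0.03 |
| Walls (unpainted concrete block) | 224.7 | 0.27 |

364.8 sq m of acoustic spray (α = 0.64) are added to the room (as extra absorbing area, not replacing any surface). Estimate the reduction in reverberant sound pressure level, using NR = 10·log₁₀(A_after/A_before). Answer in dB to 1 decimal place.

Equivalent absorption area: A_before = 24.3×0.13 + 347.8×0.04 + 347.8×0.78 + 7.4×0.03 + 224.7×0.27 = 349.246 sq m.
Treatment contributes 364.8·0.64 = 233.472 sabins.
A_after = 349.246 + 233.472 = 582.718 sabins.
Reduction = 10 log₁₀(A_after/A_before) = 10 log₁₀(1.6685) = 2.2 dB.

2.2 dB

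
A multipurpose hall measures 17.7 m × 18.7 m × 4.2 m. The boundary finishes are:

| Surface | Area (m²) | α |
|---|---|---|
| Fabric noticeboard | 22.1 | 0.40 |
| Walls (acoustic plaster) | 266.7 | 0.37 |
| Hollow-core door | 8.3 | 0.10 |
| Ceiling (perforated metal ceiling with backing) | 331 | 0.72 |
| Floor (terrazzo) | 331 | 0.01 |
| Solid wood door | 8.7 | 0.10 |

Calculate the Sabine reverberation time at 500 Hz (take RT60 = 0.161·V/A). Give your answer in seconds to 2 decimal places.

0.64 s

Total absorption A = 22.1×0.40 + 266.7×0.37 + 8.3×0.10 + 331×0.72 + 331×0.01 + 8.7×0.10
  = 8.840 + 98.679 + 0.830 + 238.320 + 3.310 + 0.870 = 350.849 m² sabins.
V = 17.7·18.7·4.2 = 1390.158 m³.
T = 0.161 V/A = 0.161·1390.158/350.849 = 0.64 s.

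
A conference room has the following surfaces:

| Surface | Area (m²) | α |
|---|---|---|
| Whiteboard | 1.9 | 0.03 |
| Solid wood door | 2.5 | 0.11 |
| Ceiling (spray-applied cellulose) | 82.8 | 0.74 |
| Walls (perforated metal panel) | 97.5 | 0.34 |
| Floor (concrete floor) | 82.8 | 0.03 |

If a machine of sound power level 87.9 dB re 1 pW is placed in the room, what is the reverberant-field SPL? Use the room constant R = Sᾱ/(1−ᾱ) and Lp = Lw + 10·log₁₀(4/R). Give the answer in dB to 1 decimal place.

A = 97.238 sabins; S = 267.5 m².
ᾱ = 0.3635, so room constant R = A/(1−ᾱ) = 152.770 m².
Lp = 87.9 + 10·log₁₀(4/152.770) = 87.9 + (-15.82) = 72.1 dB.

72.1 dB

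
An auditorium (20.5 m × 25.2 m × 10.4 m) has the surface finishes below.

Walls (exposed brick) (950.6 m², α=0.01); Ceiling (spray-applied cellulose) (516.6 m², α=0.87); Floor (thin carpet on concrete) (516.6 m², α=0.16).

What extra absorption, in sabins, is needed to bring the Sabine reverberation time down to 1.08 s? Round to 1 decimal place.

259.3 sabins

Total absorption A₁ = 950.6·0.01 + 516.6·0.87 + 516.6·0.16
  = 9.506 + 449.442 + 82.656 = 541.604 m² sabins.
For T = 1.08 s, need A₂ = 0.161·V/T = 0.161·5372.64/1.08 = 800.921 sabins.
Shortfall: 800.921 − 541.604 = 259.3 sabins.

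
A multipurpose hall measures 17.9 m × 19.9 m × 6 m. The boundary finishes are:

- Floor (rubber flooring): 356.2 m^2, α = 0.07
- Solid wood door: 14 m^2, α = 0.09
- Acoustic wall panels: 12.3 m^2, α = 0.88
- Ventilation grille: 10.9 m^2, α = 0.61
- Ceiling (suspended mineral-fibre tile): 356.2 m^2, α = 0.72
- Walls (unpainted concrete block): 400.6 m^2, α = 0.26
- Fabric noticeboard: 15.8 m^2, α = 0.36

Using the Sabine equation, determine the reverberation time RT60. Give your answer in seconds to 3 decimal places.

Summing Sᵢαᵢ: 24.934 + 1.260 + 10.824 + 6.649 + 256.464 + 104.156 + 5.688 → A = 409.975 sabins.
Volume V = 17.9 × 19.9 × 6 = 2137.26 m³.
T = 0.161 V/A = 0.161·2137.26/409.975 = 0.839 s.

0.839 seconds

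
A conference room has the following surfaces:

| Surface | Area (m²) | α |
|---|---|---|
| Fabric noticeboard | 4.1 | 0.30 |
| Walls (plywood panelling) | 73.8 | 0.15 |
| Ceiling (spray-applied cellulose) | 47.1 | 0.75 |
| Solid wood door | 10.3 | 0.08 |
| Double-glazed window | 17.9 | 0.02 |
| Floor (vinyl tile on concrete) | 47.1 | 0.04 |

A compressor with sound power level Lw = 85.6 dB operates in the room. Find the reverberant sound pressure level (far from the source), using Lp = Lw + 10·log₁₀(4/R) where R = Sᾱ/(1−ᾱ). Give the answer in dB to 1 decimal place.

Σ(Sᵢαᵢ) = 4.1·0.30 + 73.8·0.15 + 47.1·0.75 + 10.3·0.08 + 17.9·0.02 + 47.1·0.04 = 50.691; total area S = 200.3 m².
ᾱ = 0.2531, so room constant R = A/(1−ᾱ) = 67.869 m².
Lp = Lw + 10 log₁₀(4/R) = 85.6 -12.30 = 73.3 dB.

73.3 dB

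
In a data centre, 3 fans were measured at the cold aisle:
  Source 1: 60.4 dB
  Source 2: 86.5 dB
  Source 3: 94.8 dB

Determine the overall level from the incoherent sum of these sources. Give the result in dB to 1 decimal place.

Σ 10^(Lᵢ/10) = 3.468e+09.
Combined level = 10 log₁₀(3.468e+09) = 95.4 dB.

95.4 dB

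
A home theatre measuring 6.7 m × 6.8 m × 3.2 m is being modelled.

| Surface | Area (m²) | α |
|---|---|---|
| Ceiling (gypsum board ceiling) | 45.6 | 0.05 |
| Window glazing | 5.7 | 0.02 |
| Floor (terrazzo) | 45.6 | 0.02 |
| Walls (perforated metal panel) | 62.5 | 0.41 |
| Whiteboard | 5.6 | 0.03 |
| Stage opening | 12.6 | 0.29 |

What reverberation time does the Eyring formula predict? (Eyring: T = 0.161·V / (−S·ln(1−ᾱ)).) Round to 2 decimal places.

S = Σ Sᵢ = 177.6 m².
Σ(Sᵢαᵢ) = 45.6·0.05 + 5.7·0.02 + 45.6·0.02 + 62.5·0.41 + 5.6·0.03 + 12.6·0.29 = 32.753.
ᾱ = 32.753 / 177.6 = 0.1844.
Eyring denominator: −S ln(1−ᾱ) = 36.200.
V = 6.7 × 6.8 × 3.2 = 145.792 m³.
RT60 = 0.161 × 145.792 / 36.200 = 0.65 s.

0.65 seconds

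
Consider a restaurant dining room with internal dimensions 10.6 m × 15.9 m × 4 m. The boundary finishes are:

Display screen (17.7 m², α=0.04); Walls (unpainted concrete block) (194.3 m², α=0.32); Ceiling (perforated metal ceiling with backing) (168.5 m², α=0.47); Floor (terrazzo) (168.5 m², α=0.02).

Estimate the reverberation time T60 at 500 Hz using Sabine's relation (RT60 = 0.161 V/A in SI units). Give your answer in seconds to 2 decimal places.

0.75 s

Equivalent absorption area: A = 17.7×0.04 + 194.3×0.32 + 168.5×0.47 + 168.5×0.02 = 145.449 m².
Volume V = 10.6 × 15.9 × 4 = 674.16 m³.
Sabine: RT60 = 0.161 × 674.16 / 145.449 = 0.75 s.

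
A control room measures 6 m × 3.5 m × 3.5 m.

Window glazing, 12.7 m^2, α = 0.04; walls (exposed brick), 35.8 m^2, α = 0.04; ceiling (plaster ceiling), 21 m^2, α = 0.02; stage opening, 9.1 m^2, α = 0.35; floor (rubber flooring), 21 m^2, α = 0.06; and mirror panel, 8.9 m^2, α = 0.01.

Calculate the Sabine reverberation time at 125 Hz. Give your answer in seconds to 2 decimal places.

1.72 seconds

Summing Sᵢαᵢ: 0.508 + 1.432 + 0.420 + 3.185 + 1.260 + 0.089 → A = 6.894 sabins.
Room volume: 73.5 m³.
Sabine: RT60 = 0.161 × 73.5 / 6.894 = 1.72 s.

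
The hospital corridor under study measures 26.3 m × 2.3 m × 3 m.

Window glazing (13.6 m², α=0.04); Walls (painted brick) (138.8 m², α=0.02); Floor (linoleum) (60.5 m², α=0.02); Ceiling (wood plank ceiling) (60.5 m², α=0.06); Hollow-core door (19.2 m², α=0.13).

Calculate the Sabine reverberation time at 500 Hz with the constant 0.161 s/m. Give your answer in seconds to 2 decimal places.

Equivalent absorption area: A = 13.6·0.04 + 138.8·0.02 + 60.5·0.02 + 60.5·0.06 + 19.2·0.13 = 10.656 m².
V = 26.3·2.3·3 = 181.47 m³.
Sabine: RT60 = 0.161 × 181.47 / 10.656 = 2.74 s.

2.74 s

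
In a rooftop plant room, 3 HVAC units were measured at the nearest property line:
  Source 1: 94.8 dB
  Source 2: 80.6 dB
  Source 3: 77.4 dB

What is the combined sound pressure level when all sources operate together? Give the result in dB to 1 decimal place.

95.0 dB

Converting to relative power and adding: 10^(94.8/10) + 10^(80.6/10) + 10^(77.4/10) = 3.19e+09.
L_total = 10·log₁₀(3.19e+09) = 95.0 dB.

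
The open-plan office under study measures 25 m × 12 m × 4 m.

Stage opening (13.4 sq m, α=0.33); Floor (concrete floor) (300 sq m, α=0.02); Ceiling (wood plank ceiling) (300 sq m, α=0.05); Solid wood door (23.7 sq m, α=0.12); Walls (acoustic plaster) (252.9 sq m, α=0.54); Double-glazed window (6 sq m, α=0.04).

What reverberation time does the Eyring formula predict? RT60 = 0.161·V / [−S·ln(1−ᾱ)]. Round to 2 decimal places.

Total surface area S = 13.4 + 300 + 300 + 23.7 + 252.9 + 6 = 896.0 sq m.
Σ(Sᵢαᵢ) = 13.4·0.33 + 300·0.02 + 300·0.05 + 23.7·0.12 + 252.9·0.54 + 6·0.04 = 165.072.
ᾱ = 165.072 / 896.0 = 0.1842.
−S·ln(1−ᾱ) = −896.0 × ln(1 − 0.1842) = 182.413.
V = 25 × 12 × 4 = 1200 m³.
T = 0.161·V/[−S·ln(1−ᾱ)] = 0.161·1200/182.413 = 1.06 s.

1.06 s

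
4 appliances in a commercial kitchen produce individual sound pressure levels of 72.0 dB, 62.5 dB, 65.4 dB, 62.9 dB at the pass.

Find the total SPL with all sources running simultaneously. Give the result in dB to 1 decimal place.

73.6 dB

Sum in the linear (power) domain: Σ 10^(Lᵢ/10) = 10^(72.0/10) + 10^(62.5/10) + 10^(65.4/10) + 10^(62.9/10) = 2.304e+07.
L_total = 10·log₁₀(2.304e+07) = 73.6 dB.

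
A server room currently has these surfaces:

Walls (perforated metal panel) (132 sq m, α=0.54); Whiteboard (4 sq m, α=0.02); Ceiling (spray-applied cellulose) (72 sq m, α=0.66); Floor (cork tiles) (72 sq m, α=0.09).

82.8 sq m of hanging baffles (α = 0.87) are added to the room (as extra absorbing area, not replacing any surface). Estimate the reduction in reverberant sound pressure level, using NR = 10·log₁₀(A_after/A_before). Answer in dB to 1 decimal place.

A_before = Σ Sᵢαᵢ = 132·0.54 + 4·0.02 + 72·0.66 + 72·0.09 = 125.360 sabins.
Treatment contributes 82.8·0.87 = 72.036 sabins.
A_after = 125.360 + 72.036 = 197.396 sabins.
Reduction = 10 log₁₀(A_after/A_before) = 10 log₁₀(1.5746) = 2.0 dB.

2.0 dB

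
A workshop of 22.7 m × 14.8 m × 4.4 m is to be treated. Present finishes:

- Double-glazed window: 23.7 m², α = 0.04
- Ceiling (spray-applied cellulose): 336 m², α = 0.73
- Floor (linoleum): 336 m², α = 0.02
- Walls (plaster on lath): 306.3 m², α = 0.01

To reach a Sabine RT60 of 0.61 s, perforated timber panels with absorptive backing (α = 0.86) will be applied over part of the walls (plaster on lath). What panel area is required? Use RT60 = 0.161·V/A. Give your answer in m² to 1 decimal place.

157.8

Total absorption A₁ = 23.7·0.04 + 336·0.73 + 336·0.02 + 306.3·0.01
  = 0.948 + 245.280 + 6.720 + 3.063 = 256.011 m² sabins.
Required A₂ = 0.161·1478.224/0.61 = 390.154 sabins.
ΔA needed = 390.154 − 256.011 = 134.143 sabins.
Net gain per m²: Δα = 0.86 − 0.01 = 0.85.
Panel area = 134.143 / 0.85 = 157.8 m².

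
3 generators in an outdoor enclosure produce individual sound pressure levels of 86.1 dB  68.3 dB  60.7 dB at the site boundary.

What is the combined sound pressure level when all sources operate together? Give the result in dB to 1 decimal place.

Sum in the linear (power) domain: Σ 10^(Lᵢ/10) = 10^(86.1/10) + 10^(68.3/10) + 10^(60.7/10) = 4.153e+08.
Back to dB: 10·log₁₀ Σ = 86.2 dB.

86.2 dB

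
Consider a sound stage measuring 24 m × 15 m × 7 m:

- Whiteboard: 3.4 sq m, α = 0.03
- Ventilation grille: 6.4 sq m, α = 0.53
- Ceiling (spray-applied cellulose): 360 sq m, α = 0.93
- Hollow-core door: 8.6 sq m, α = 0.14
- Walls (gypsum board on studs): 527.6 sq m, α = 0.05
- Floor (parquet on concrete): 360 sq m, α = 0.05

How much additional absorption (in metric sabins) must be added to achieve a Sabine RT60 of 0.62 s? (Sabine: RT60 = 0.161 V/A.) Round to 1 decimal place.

Equivalent absorption area: A₁ = 3.4·0.03 + 6.4·0.53 + 360·0.93 + 8.6·0.14 + 527.6·0.05 + 360·0.05 = 383.878 sq m.
V = 2520 m³. Required absorption A₂ = 0.161 × 2520 / 0.62 = 654.387 sabins.
ΔA = A₂ − A₁ = 654.387 − 383.878 = 270.5 sabins.

270.5 sabins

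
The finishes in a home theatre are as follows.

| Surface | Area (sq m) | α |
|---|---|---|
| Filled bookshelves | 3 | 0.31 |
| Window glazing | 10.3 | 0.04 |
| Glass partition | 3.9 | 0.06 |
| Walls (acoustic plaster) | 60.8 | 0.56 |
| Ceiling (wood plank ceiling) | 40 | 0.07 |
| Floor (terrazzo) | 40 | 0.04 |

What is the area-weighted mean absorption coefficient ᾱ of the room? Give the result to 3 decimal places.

S = Σ Sᵢ = 3 + 10.3 + 3.9 + 60.8 + 40 + 40 = 158.0 sq m.
Weighted sum Σ Sα = 40.024.
ᾱ = 40.024 / 158.0 = 0.253.

0.253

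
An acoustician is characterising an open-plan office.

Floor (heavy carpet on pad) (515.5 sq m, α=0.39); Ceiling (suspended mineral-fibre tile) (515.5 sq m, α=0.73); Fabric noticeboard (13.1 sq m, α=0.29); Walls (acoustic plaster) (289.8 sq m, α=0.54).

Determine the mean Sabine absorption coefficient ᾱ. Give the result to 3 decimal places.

0.553

S = Σ Sᵢ = 515.5 + 515.5 + 13.1 + 289.8 = 1333.9 sq m.
Σ(Sᵢαᵢ) = 515.5·0.39 + 515.5·0.73 + 13.1·0.29 + 289.8·0.54 = 737.651.
ᾱ = 737.651 / 1333.9 = 0.553.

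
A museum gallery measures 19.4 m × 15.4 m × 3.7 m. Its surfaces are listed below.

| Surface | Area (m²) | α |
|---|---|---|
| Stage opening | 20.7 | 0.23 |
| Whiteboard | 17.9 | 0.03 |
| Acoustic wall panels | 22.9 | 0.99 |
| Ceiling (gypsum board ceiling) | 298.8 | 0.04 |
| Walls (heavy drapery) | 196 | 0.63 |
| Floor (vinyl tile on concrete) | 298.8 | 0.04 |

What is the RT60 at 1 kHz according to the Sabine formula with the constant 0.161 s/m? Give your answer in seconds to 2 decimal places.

Total absorption A = 20.7·0.23 + 17.9·0.03 + 22.9·0.99 + 298.8·0.04 + 196·0.63 + 298.8·0.04
  = 4.761 + 0.537 + 22.671 + 11.952 + 123.480 + 11.952 = 175.353 m² sabins.
V = 19.4·15.4·3.7 = 1105.412 m³.
RT60 = 0.161 · V / A = 0.161 × 1105.412 / 175.353 = 1.01 s.

1.01 s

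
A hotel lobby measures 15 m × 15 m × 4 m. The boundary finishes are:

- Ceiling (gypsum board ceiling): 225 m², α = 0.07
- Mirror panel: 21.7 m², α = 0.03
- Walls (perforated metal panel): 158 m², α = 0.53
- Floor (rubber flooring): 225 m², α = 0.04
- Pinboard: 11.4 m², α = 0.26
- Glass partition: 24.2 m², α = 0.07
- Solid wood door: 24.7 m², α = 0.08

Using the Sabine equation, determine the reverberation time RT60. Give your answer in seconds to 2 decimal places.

Equivalent absorption area: A = 225×0.07 + 21.7×0.03 + 158×0.53 + 225×0.04 + 11.4×0.26 + 24.2×0.07 + 24.7×0.08 = 115.775 m².
V = 15·15·4 = 900 m³.
T = 0.161 V/A = 0.161·900/115.775 = 1.25 s.

1.25 seconds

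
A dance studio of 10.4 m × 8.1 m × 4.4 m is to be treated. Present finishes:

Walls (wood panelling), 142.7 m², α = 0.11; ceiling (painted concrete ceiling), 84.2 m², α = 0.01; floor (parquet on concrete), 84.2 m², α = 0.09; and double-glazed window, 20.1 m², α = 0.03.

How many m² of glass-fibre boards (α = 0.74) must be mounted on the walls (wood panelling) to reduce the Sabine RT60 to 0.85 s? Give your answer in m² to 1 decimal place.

Equivalent absorption area: A₁ = 142.7·0.11 + 84.2·0.01 + 84.2·0.09 + 20.1·0.03 = 24.720 m².
Required A₂ = 0.161·370.656/0.85 = 70.207 sabins.
Absorption to add: 70.207 − 24.720 = 45.487 sabins.
Each m² of panel replacing the walls (wood panelling) adds (0.74 − 0.11) = 0.63 sabins.
Area = ΔA/Δα = 45.487/0.63 = 72.2 m².

72.2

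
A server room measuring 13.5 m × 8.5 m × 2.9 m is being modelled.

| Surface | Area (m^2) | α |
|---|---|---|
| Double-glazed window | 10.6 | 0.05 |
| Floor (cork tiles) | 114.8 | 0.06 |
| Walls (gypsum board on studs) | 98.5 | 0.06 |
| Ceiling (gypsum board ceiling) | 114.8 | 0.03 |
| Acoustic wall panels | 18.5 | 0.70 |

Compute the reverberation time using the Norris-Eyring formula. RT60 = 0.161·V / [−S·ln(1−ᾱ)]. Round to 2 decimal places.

S = Σ Sᵢ = 357.2 m^2.
Σ(Sᵢαᵢ) = 10.6·0.05 + 114.8·0.06 + 98.5·0.06 + 114.8·0.03 + 18.5·0.70 = 29.722.
Mean coefficient ᾱ = A/S = 0.0832.
−S·ln(1−ᾱ) = −357.2 × ln(1 − 0.0832) = 31.029.
V = 13.5 × 8.5 × 2.9 = 332.775 m³.
T = 0.161·V/[−S·ln(1−ᾱ)] = 0.161·332.775/31.029 = 1.73 s.

1.73 sec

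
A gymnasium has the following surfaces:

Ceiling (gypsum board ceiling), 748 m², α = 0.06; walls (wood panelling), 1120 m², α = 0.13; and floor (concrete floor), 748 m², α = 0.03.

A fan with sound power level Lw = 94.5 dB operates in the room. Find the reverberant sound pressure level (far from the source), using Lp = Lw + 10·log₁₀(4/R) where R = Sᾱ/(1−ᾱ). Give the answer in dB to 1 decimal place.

A = 212.920 sabins; S = 2616.0 m².
ᾱ = 0.0814, so room constant R = A/(1−ᾱ) = 231.788 m².
Lp = 94.5 + 10·log₁₀(4/231.788) = 94.5 + (-17.63) = 76.9 dB.

76.9 dB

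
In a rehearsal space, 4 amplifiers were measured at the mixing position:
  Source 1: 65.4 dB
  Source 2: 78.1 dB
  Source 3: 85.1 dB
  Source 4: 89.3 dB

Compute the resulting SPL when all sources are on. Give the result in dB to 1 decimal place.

90.9 dB

Sum in the linear (power) domain: Σ 10^(Lᵢ/10) = 10^(65.4/10) + 10^(78.1/10) + 10^(85.1/10) + 10^(89.3/10) = 1.243e+09.
L_total = 10·log₁₀(1.243e+09) = 90.9 dB.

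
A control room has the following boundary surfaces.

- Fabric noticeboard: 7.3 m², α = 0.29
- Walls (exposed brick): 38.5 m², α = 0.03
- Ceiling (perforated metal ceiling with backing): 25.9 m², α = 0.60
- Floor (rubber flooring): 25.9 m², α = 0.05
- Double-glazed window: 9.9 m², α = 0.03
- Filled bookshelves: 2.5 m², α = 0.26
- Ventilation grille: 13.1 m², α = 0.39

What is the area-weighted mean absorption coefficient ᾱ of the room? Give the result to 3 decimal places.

S = Σ Sᵢ = 7.3 + 38.5 + 25.9 + 25.9 + 9.9 + 2.5 + 13.1 = 123.1 m².
Weighted sum Σ Sα = 26.163.
ᾱ = A/S = 0.213.

0.213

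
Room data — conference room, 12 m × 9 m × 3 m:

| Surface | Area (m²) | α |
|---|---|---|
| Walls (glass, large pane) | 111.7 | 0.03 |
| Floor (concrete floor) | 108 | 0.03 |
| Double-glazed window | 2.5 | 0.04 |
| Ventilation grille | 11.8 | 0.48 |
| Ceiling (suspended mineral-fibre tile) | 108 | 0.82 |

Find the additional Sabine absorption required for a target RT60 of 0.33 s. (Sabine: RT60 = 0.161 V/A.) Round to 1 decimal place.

57.2 sabins

Total absorption A₁ = 111.7×0.03 + 108×0.03 + 2.5×0.04 + 11.8×0.48 + 108×0.82
  = 3.351 + 3.240 + 0.100 + 5.664 + 88.560 = 100.915 m² sabins.
V = 324 m³. Required absorption A₂ = 0.161 × 324 / 0.33 = 158.073 sabins.
Shortfall: 158.073 − 100.915 = 57.2 sabins.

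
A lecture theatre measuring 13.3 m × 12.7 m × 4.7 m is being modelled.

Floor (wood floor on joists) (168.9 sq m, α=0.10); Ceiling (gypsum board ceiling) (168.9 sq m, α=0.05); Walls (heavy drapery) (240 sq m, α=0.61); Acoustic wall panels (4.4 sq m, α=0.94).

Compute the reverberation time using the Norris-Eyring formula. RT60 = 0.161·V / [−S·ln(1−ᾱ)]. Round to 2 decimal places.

S = Σ Sᵢ = 582.2 sq m.
Σ(Sᵢαᵢ) = 168.9·0.10 + 168.9·0.05 + 240·0.61 + 4.4·0.94 = 175.871.
ᾱ = 175.871 / 582.2 = 0.3021.
−S·ln(1−ᾱ) = −582.2 × ln(1 − 0.3021) = 209.405.
V = 13.3 × 12.7 × 4.7 = 793.877 m³.
T = 0.161·V/[−S·ln(1−ᾱ)] = 0.161·793.877/209.405 = 0.61 s.

0.61 s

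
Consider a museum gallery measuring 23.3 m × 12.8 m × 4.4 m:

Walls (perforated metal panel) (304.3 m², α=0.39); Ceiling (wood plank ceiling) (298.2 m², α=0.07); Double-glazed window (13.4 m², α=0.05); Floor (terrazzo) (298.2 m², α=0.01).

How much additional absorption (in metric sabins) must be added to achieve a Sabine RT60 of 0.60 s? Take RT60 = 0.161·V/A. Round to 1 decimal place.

Summing Sᵢαᵢ: 118.677 + 20.874 + 0.670 + 2.982 → A₁ = 143.203 sabins.
Target A₂ = 0.161·1312.256/0.60 = 352.122 sabins (V = 1312.256 m³).
Shortfall: 352.122 − 143.203 = 208.9 sabins.

208.9 sabins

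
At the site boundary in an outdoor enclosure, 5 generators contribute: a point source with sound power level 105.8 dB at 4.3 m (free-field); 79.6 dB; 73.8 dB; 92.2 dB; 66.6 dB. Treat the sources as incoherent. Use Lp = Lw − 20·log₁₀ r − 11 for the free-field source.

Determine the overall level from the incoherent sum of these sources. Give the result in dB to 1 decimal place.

Source at 4.3 m: Lp = 105.8 − 20·log₁₀(4.3) − 11 = 82.1 dB.
Σ 10^(Lᵢ/10) = 1.942e+09.
Combined level = 10 log₁₀(1.942e+09) = 92.9 dB.

92.9 dB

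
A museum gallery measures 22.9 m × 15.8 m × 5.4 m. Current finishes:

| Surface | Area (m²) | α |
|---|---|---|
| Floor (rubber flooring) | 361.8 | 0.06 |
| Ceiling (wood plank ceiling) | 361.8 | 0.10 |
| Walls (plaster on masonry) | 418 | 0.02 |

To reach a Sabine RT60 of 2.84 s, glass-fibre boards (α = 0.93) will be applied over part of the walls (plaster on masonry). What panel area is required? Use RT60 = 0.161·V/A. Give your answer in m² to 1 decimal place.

48.9

Total absorption A₁ = 361.8·0.06 + 361.8·0.10 + 418·0.02
  = 21.708 + 36.180 + 8.360 = 66.248 m² sabins.
Required A₂ = 0.161·1953.828/2.84 = 110.763 sabins.
Absorption to add: 110.763 − 66.248 = 44.515 sabins.
Net gain per m²: Δα = 0.93 − 0.02 = 0.91.
Area = ΔA/Δα = 44.515/0.91 = 48.9 m².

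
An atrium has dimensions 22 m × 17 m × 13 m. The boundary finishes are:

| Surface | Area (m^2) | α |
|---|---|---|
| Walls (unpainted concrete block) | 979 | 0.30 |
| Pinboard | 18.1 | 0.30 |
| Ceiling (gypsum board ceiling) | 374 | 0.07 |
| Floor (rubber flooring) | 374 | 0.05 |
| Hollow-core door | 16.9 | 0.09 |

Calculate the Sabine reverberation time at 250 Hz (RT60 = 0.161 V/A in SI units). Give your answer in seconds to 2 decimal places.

2.27 s

Total absorption A = 979·0.30 + 18.1·0.30 + 374·0.07 + 374·0.05 + 16.9·0.09
  = 293.700 + 5.430 + 26.180 + 18.700 + 1.521 = 345.531 m^2 sabins.
V = 22·17·13 = 4862 m³.
RT60 = 0.161 · V / A = 0.161 × 4862 / 345.531 = 2.27 s.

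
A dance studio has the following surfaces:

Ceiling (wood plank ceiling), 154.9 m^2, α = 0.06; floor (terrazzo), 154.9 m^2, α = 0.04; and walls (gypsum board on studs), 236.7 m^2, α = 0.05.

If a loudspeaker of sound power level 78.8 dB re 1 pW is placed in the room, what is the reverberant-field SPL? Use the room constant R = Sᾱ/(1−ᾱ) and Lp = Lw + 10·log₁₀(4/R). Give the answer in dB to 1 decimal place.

70.2 dB

A = 27.325 sabins; S = 546.5 m^2.
ᾱ = 27.325/546.5 = 0.0500; R = Sᾱ/(1−ᾱ) = 27.325/(1−0.0500) = 28.763 m^2.
Lp = 78.8 + 10·log₁₀(4/28.763) = 78.8 + (-8.57) = 70.2 dB.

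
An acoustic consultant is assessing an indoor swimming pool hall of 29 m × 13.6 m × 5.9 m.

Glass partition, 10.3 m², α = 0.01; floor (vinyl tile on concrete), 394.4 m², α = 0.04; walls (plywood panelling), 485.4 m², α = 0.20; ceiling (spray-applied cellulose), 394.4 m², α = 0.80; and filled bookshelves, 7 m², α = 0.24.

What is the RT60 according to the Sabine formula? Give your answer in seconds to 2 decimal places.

0.87 seconds

Summing Sᵢαᵢ: 0.103 + 15.776 + 97.080 + 315.520 + 1.680 → A = 430.159 sabins.
Room volume: 2326.96 m³.
T = 0.161 V/A = 0.161·2326.96/430.159 = 0.87 s.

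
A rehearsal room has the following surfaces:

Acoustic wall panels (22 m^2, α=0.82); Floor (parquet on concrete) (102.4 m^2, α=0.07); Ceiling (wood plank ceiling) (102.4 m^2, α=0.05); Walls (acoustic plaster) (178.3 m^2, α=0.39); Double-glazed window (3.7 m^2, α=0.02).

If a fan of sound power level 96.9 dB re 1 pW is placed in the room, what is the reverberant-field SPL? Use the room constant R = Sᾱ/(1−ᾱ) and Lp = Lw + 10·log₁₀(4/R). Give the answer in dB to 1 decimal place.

81.7 dB

A = 99.939 sabins; S = 408.8 m^2.
ᾱ = 0.2445, so room constant R = A/(1−ᾱ) = 132.282 m^2.
Lp = Lw + 10 log₁₀(4/R) = 96.9 -15.19 = 81.7 dB.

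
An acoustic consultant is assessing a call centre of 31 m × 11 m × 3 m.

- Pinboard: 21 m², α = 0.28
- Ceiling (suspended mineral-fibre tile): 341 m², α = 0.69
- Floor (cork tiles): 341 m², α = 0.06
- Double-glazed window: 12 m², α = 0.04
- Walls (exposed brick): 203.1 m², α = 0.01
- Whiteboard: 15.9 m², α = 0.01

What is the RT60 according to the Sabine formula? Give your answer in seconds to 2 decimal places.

Equivalent absorption area: A = 21*0.28 + 341*0.69 + 341*0.06 + 12*0.04 + 203.1*0.01 + 15.9*0.01 = 264.300 m².
Volume V = 31 × 11 × 3 = 1023 m³.
Sabine: RT60 = 0.161 × 1023 / 264.300 = 0.62 s.

0.62 s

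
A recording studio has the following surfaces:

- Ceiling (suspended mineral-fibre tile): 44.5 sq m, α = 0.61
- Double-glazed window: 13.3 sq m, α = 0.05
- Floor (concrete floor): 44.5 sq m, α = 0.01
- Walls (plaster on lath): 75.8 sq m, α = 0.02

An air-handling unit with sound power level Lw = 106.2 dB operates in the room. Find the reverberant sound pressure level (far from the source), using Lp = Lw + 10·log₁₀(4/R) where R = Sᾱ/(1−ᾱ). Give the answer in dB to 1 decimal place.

96.7 dB

A = 29.771 sabins; S = 178.1 sq m.
ᾱ = 0.1672, so room constant R = A/(1−ᾱ) = 35.748 sq m.
Lp = 106.2 + 10·log₁₀(4/35.748) = 106.2 + (-9.51) = 96.7 dB.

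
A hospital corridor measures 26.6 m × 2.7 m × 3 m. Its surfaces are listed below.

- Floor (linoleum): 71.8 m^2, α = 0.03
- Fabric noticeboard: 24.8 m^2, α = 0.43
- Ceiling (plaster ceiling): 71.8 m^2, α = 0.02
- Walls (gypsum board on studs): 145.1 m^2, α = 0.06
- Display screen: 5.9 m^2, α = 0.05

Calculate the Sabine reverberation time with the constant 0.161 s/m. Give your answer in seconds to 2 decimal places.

1.49 sec

A = Σ Sᵢαᵢ = 71.8·0.03 + 24.8·0.43 + 71.8·0.02 + 145.1·0.06 + 5.9·0.05 = 23.255 sabins.
V = 26.6·2.7·3 = 215.46 m³.
RT60 = 0.161 · V / A = 0.161 × 215.46 / 23.255 = 1.49 s.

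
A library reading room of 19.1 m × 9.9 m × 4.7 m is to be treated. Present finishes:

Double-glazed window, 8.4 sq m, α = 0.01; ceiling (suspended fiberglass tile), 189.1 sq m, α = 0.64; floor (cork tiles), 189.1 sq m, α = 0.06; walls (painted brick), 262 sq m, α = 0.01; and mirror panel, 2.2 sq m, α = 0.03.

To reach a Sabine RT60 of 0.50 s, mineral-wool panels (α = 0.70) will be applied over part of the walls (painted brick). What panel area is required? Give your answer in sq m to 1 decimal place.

218.9

Equivalent absorption area: A₁ = 8.4*0.01 + 189.1*0.64 + 189.1*0.06 + 262*0.01 + 2.2*0.03 = 135.140 sq m.
Required A₂ = 0.161·888.723/0.50 = 286.169 sabins.
ΔA needed = 286.169 − 135.140 = 151.029 sabins.
Net gain per sq m: Δα = 0.70 − 0.01 = 0.69.
Panel area = 151.029 / 0.69 = 218.9 sq m.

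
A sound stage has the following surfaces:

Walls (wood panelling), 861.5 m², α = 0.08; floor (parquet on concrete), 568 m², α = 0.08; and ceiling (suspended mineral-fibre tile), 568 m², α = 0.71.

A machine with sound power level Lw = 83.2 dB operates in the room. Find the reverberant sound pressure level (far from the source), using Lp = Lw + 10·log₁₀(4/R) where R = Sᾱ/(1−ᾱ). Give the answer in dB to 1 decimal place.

Σ(Sᵢαᵢ) = 861.5×0.08 + 568×0.08 + 568×0.71 = 517.640; total area S = 1997.5 m².
ᾱ = 0.2591, so room constant R = A/(1−ᾱ) = 698.664 m².
Lp = 83.2 + 10·log₁₀(4/698.664) = 83.2 + (-22.42) = 60.8 dB.

60.8 dB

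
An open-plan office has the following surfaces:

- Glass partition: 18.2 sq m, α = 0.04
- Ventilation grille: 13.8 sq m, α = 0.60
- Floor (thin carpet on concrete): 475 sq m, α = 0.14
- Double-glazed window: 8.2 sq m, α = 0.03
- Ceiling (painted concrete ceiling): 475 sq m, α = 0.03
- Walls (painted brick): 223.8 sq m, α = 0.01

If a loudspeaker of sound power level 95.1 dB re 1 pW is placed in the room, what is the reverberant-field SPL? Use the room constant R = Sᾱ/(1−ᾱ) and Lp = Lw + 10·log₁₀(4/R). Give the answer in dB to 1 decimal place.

A = 92.242 sabins; S = 1214.0 sq m.
ᾱ = 92.242/1214.0 = 0.0760; R = Sᾱ/(1−ᾱ) = 92.242/(1−0.0760) = 99.829 sq m.
Lp = 95.1 + 10·log₁₀(4/99.829) = 95.1 + (-13.97) = 81.1 dB.

81.1 dB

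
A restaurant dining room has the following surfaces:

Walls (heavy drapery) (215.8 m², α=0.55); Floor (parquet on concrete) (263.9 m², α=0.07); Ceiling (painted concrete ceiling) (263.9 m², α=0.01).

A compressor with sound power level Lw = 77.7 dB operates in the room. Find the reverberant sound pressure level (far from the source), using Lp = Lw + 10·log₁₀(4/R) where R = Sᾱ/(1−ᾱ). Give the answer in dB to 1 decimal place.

61.4 dB

A = 139.802 sabins; S = 743.6 m².
ᾱ = 139.802/743.6 = 0.1880; R = Sᾱ/(1−ᾱ) = 139.802/(1−0.1880) = 172.170 m².
Lp = Lw + 10 log₁₀(4/R) = 77.7 -16.34 = 61.4 dB.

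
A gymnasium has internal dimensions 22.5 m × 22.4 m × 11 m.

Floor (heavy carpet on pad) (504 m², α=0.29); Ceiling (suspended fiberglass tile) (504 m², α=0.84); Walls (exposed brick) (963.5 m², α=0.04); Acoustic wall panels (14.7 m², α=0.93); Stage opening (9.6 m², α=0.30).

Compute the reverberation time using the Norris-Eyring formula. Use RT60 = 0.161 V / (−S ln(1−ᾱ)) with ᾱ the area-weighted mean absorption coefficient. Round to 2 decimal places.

S = Σ Sᵢ = 1995.8 m².
Σ(Sᵢαᵢ) = 504·0.29 + 504·0.84 + 963.5·0.04 + 14.7·0.93 + 9.6·0.30 = 624.611.
Mean coefficient ᾱ = A/S = 0.3130.
−S·ln(1−ᾱ) = −1995.8 × ln(1 − 0.3130) = 749.265.
V = 22.5 × 22.4 × 11 = 5544 m³.
T = 0.161·V/[−S·ln(1−ᾱ)] = 0.161·5544/749.265 = 1.19 s.

1.19 seconds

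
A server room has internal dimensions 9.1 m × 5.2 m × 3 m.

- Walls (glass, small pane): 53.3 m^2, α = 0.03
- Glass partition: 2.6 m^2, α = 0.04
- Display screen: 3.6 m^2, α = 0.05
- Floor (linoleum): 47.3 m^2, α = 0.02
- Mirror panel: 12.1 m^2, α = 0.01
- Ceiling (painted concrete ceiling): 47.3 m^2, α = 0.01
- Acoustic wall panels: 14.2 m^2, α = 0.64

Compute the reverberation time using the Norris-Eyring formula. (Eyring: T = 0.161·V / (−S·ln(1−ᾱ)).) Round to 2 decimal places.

1.76 seconds

S = Σ Sᵢ = 180.4 m^2.
Σ(Sᵢαᵢ) = 53.3·0.03 + 2.6·0.04 + 3.6·0.05 + 47.3·0.02 + 12.1·0.01 + 47.3·0.01 + 14.2·0.64 = 12.511.
Mean coefficient ᾱ = A/S = 0.0694.
Eyring denominator: −S ln(1−ᾱ) = 12.975.
V = 9.1 × 5.2 × 3 = 141.96 m³.
RT60 = 0.161 × 141.96 / 12.975 = 1.76 s.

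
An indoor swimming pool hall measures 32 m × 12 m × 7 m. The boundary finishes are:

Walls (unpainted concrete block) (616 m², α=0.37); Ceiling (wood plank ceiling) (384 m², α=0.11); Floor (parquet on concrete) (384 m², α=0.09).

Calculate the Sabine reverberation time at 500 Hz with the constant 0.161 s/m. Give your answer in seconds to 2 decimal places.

1.42 s

Equivalent absorption area: A = 616×0.37 + 384×0.11 + 384×0.09 = 304.720 m².
Volume V = 32 × 12 × 7 = 2688 m³.
T = 0.161 V/A = 0.161·2688/304.720 = 1.42 s.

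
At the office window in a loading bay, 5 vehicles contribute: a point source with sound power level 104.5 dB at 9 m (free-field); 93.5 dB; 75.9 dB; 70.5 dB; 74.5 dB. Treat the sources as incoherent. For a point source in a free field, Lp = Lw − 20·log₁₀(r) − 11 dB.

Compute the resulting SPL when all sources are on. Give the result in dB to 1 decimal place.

Source at 9 m: Lp = 104.5 − 20·log₁₀(9) − 11 = 74.4 dB.
Converting to relative power and adding: 10^(74.4/10) + 10^(93.5/10) + 10^(75.9/10) + 10^(70.5/10) + 10^(74.5/10) = 2.345e+09.
Combined level = 10 log₁₀(2.345e+09) = 93.7 dB.

93.7 dB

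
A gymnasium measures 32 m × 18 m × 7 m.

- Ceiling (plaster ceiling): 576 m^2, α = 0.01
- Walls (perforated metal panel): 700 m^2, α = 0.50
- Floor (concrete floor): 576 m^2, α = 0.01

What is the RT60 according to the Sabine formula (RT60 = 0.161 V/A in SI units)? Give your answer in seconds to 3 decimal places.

1.796 s

Summing Sᵢαᵢ: 5.760 + 350.000 + 5.760 → A = 361.520 sabins.
V = 32·18·7 = 4032 m³.
RT60 = 0.161 · V / A = 0.161 × 4032 / 361.520 = 1.796 s.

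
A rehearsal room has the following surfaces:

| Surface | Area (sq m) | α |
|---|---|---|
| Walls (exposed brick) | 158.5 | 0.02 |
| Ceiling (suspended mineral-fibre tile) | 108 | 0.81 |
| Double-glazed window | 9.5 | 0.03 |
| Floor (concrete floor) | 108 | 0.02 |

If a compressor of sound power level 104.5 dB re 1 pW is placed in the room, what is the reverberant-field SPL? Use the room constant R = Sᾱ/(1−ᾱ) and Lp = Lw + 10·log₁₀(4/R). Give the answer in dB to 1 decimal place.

A = 93.095 sabins; S = 384.0 sq m.
ᾱ = 0.2424, so room constant R = A/(1−ᾱ) = 122.881 sq m.
Lp = 104.5 + 10·log₁₀(4/122.881) = 104.5 + (-14.87) = 89.6 dB.

89.6 dB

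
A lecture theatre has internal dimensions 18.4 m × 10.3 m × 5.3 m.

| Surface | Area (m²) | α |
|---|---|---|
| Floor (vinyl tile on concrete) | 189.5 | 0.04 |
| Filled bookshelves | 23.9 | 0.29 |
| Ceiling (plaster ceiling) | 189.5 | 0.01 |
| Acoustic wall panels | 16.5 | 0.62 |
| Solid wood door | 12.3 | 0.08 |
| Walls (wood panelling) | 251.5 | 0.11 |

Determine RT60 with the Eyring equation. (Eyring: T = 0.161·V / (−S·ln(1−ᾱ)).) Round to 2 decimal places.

S = Σ Sᵢ = 683.2 m².
Absorption A = 189.5·0.04 + 23.9·0.29 + 189.5·0.01 + 16.5·0.62 + 12.3·0.08 + 251.5·0.11 = 55.285 sabins.
Mean coefficient ᾱ = A/S = 0.0809.
Eyring denominator: −S ln(1−ᾱ) = 57.635.
V = 18.4 × 10.3 × 5.3 = 1004.456 m³.
T = 0.161·V/[−S·ln(1−ᾱ)] = 0.161·1004.456/57.635 = 2.81 s.

2.81 s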